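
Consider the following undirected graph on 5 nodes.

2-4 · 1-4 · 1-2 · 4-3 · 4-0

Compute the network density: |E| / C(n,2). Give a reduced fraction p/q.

1/2

There are 5 edges and 5 nodes, so the maximum possible is C(5,2) = 10.
Density = 5/10 = 1/2.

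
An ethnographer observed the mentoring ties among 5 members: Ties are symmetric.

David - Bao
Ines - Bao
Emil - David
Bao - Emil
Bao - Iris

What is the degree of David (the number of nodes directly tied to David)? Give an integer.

David is directly tied to Bao and Emil. That is 2 neighbors, so the degree of David is 2.

2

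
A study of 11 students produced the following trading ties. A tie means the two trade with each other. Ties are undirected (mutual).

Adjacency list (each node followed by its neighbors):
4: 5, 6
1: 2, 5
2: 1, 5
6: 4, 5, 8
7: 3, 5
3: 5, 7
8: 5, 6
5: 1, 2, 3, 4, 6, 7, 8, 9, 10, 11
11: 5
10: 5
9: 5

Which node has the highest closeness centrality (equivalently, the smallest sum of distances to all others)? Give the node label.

5

Farness (sum of distances to all others) for each node — 1:18, 2:18, 3:18, 4:18, 5:10, 6:17, 7:18, 8:18, 9:19, 10:19, 11:19.
The smallest farness is 10, for 5, so 5 has the highest closeness.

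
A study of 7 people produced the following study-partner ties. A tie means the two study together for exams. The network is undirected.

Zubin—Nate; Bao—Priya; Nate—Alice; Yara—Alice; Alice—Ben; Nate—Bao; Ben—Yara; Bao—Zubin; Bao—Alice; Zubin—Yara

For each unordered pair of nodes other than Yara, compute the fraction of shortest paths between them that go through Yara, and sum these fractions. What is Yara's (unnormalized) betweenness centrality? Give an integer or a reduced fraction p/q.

Pairs whose geodesics pass through Yara — Zubin–Ben: 1; Zubin–Alice: 1/3.
All other pairs contribute 0.
Summing the contributions gives betweenness(Yara) = 4/3.

4/3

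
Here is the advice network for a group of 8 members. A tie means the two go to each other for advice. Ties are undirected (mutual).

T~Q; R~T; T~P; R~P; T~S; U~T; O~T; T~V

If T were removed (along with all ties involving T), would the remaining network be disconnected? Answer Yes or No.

Yes

Removing T leaves {S} with no path to {U}, so the network splits into 6 components. T is a cut vertex.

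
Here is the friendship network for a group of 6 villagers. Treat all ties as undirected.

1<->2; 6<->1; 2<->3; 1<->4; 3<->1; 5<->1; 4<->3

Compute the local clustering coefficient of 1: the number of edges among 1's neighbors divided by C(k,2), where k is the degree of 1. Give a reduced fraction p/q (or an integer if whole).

1/5

1's neighbors: 2, 3, 4, 5, and 6 (k = 5).
Possible neighbor pairs: C(5,2) = 10. Edges among them: 2–3, 3–4 → e = 2.
Clustering(1) = 2/10 = 1/5.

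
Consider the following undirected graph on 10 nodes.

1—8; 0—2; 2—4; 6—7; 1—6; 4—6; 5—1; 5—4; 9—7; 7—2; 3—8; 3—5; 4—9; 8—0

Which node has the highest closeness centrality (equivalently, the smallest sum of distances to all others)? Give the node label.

Farness (sum of distances to all others) for each node — 0:19, 1:17, 2:17, 3:21, 4:15, 5:17, 6:17, 7:19, 8:19, 9:21.
The smallest farness is 15, for 4, so 4 has the highest closeness.

4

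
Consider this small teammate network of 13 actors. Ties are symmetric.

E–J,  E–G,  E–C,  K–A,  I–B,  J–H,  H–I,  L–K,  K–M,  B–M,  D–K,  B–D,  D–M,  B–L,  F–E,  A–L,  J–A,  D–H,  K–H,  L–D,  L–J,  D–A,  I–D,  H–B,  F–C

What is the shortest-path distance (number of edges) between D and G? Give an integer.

One shortest route is D – H – J – E – G, which uses 4 edges, and at distance 3 from D we only reach {E}, which does not include G. So d(D,G) = 4.

4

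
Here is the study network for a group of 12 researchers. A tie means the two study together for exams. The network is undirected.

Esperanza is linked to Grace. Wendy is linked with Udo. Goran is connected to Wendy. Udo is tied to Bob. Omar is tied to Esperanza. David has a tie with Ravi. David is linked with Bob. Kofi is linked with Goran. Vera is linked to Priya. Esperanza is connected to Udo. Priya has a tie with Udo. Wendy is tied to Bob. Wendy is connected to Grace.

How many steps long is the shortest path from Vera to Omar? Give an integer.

4

One shortest route is Vera – Priya – Udo – Esperanza – Omar, which uses 4 edges, and at distance 3 from Vera we only reach {Bob, Esperanza, Wendy}, which does not include Omar. So d(Vera,Omar) = 4.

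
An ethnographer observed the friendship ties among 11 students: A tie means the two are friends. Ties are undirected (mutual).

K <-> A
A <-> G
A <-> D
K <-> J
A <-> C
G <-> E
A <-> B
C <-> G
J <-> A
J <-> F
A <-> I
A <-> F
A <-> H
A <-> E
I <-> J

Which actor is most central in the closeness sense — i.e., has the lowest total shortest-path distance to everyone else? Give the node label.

A

Farness (sum of distances to all others) for each node — A:10, B:19, C:18, D:19, E:18, F:18, G:17, H:19, I:18, J:16, K:18.
The smallest farness is 10, for A, so A has the highest closeness.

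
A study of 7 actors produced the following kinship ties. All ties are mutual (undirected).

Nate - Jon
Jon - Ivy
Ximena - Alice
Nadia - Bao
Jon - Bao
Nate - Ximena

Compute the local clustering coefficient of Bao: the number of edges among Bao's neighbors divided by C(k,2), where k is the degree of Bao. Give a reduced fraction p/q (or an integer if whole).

Bao's neighbors: Jon and Nadia (k = 2).
Possible neighbor pairs: C(2,2) = 1. Edges among them: none → e = 0.
Clustering(Bao) = 0/1.

0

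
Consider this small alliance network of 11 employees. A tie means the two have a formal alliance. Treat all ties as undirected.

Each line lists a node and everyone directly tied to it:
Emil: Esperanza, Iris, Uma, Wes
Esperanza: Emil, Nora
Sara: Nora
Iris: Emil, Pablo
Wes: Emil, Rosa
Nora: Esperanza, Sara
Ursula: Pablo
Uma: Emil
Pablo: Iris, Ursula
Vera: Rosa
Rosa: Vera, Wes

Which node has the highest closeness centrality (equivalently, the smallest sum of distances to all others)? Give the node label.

Farness (sum of distances to all others) for each node — Emil:19, Esperanza:24, Iris:24, Nora:31, Pablo:31, Rosa:31, Sara:40, Uma:28, Ursula:40, Vera:40, Wes:24.
The smallest farness is 19, for Emil, so Emil has the highest closeness.

Emil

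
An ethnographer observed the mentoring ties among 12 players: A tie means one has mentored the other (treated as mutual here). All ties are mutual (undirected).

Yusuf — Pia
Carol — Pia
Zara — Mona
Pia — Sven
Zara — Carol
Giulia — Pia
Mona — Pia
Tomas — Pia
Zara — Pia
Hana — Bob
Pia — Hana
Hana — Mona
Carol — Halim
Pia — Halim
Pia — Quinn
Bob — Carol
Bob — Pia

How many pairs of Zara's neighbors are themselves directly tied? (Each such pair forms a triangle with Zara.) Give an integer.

Zara's neighbors: Carol, Mona, and Pia.
Neighbor pairs that are themselves tied: Zara–Carol–Pia; Zara–Mona–Pia. Each forms one triangle with Zara, for 2 in total.

2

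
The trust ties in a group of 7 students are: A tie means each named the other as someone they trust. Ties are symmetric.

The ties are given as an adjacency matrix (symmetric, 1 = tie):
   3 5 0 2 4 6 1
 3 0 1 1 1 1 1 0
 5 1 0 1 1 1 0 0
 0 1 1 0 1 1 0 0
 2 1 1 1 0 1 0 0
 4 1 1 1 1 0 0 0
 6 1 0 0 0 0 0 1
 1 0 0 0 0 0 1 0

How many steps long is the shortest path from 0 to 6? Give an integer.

One shortest route is 0 – 3 – 6, which uses 2 edges, and 0 and 6 are not directly tied, so nothing shorter exists. So d(0,6) = 2.

2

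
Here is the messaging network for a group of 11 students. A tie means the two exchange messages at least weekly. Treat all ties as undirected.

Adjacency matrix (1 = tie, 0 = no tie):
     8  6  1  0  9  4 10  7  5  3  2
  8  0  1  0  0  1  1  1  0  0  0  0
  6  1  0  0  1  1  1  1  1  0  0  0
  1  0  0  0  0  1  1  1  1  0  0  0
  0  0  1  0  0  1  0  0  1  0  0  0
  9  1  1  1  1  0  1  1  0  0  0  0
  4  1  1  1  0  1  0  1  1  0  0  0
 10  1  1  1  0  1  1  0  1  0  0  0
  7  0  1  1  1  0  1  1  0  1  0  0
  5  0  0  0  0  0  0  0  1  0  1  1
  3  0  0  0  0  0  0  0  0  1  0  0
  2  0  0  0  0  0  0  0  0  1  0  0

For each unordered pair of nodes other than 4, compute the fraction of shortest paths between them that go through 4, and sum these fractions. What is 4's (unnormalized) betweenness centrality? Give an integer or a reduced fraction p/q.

163/60

Pairs whose geodesics pass through 4 — 8–1: 1/3; 8–7: 1/3; 8–5: 1/3; 8–3: 1/3; 8–2: 1/3; 6–1: 1/4; 9–7: 1/5; 9–5: 1/5; 9–3: 1/5; 9–2: 1/5.
All other pairs contribute 0.
Summing the contributions gives betweenness(4) = 163/60.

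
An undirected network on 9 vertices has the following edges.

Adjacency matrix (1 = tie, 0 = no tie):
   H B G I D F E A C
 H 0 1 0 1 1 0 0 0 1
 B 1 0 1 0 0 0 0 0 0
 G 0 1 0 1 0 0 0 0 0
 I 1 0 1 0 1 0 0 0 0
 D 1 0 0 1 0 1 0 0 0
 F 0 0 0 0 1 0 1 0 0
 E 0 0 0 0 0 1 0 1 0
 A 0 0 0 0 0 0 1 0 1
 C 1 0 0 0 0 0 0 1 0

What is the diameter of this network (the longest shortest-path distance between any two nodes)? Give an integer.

4

Eccentricity of each node (its greatest distance to any other): A:4, B:4, C:3, D:3, E:4, F:3, G:4, H:3, I:3.
The maximum eccentricity is 4, realized for instance by the pair B–E via B – H – D – F – E. So the diameter is 4.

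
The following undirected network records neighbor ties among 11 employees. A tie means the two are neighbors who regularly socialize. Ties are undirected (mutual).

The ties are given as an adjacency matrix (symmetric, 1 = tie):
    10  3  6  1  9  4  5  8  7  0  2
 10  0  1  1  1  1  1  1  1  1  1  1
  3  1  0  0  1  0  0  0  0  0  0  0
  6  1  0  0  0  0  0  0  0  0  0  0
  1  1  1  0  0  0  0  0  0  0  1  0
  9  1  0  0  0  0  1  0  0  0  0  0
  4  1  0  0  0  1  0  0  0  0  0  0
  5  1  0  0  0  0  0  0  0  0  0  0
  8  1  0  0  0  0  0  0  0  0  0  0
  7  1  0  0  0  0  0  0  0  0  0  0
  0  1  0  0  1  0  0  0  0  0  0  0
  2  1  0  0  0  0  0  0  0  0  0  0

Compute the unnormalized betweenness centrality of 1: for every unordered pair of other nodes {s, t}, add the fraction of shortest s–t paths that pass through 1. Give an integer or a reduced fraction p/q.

1/2

Pairs whose geodesics pass through 1 — 3–0: 1/2.
All other pairs contribute 0.
Summing the contributions gives betweenness(1) = 1/2.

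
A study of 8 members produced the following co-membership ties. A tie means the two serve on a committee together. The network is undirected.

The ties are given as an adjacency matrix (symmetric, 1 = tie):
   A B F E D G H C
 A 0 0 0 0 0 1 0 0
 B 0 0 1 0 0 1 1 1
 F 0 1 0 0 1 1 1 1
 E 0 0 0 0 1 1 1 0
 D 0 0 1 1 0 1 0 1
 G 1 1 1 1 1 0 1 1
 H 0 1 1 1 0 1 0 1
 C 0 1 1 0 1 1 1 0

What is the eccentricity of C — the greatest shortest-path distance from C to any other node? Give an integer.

2

Distances from C: A:2, B:1, D:1, E:2, F:1, G:1, H:1.
The largest is 2 (to E and A), so the eccentricity of C is 2.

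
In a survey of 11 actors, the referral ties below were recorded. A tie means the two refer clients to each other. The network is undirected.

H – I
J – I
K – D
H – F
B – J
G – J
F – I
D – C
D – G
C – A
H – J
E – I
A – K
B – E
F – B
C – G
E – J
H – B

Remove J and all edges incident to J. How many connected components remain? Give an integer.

2

Without J, the remaining ties split the others into: {B, E, F, H, I}; {A, C, D, G, K}.
That's 2 separate components.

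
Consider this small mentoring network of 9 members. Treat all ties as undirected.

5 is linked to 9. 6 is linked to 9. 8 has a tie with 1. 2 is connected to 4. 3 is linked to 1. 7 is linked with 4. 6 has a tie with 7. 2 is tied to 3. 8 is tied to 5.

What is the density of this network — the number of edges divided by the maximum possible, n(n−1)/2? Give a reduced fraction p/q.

1/4

There are 9 edges and 9 nodes, so the maximum possible is C(9,2) = 36.
Density = 9/36 = 1/4.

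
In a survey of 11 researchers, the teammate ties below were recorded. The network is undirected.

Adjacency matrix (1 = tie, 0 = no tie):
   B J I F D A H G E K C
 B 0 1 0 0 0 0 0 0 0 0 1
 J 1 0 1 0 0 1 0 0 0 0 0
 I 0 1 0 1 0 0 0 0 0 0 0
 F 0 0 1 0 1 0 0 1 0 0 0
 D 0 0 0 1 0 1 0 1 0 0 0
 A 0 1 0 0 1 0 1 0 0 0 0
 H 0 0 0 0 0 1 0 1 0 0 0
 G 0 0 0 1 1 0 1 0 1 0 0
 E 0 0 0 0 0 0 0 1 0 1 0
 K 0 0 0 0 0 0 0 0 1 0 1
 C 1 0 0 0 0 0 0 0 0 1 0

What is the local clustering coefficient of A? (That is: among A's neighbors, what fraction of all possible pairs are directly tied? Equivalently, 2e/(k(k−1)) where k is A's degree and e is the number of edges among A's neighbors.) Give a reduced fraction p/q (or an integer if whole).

0

A's neighbors: D, H, and J (k = 3).
Possible neighbor pairs: C(3,2) = 3. Edges among them: none → e = 0.
Clustering(A) = 0/3 = 0.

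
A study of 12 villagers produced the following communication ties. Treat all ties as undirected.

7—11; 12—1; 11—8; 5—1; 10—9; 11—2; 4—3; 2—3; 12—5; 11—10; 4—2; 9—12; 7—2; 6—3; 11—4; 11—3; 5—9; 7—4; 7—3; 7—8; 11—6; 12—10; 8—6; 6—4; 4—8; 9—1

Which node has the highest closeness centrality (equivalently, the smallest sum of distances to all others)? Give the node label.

11

Farness (sum of distances to all others) for each node — 1:32, 2:24, 3:23, 4:22, 5:32, 6:24, 7:23, 8:24, 9:24, 10:19, 11:17, 12:24.
The smallest farness is 17, for 11, so 11 has the highest closeness.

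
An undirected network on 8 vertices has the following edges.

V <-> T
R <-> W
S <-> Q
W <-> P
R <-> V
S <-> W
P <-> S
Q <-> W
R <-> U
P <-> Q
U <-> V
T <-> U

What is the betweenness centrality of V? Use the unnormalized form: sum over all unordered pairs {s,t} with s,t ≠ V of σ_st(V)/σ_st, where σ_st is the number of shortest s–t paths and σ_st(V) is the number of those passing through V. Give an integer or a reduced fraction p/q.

5/2

Pairs whose geodesics pass through V — W–T: 1/2; Q–T: 1/2; S–T: 1/2; P–T: 1/2; T–R: 1/2.
All other pairs contribute 0.
Summing the contributions gives betweenness(V) = 5/2.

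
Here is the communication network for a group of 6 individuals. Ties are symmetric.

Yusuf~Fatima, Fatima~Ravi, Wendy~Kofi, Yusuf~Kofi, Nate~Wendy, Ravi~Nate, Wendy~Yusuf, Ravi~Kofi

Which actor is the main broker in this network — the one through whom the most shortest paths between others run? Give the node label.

Ravi

Unnormalized betweenness of each node: Fatima:1/2, Kofi:1, Nate:1/2, Ravi:2, Wendy:3/2, Yusuf:3/2.
Ravi has the largest value, 2, making it the main broker — the node through which the most shortest paths run.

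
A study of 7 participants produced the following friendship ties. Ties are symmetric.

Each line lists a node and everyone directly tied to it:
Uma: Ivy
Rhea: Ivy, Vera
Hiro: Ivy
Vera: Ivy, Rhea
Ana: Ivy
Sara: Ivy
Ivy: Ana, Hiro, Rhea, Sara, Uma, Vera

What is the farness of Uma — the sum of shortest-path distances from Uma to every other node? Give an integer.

11

Distances from Uma: Ana:2, Hiro:2, Ivy:1, Rhea:2, Sara:2, Vera:2.
Sum = 2 + 2 + 1 + 2 + 2 + 2 = 11.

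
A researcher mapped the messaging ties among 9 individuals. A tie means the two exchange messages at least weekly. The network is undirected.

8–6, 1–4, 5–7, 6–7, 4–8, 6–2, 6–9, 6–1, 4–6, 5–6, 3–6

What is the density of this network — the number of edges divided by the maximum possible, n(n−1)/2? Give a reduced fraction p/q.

There are 11 edges and 9 nodes, so the maximum possible is C(9,2) = 36.
Density = 11/36.

11/36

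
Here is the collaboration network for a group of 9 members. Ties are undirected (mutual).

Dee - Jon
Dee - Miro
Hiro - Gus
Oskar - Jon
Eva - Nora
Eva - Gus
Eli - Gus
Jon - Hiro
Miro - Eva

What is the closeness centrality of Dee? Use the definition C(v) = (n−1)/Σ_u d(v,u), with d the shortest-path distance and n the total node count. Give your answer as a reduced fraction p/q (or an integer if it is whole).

4/9

Distances from Dee: Eli:4, Eva:2, Gus:3, Hiro:2, Jon:1, Miro:1, Nora:3, Oskar:2. Sum = 18.
n = 9, so closeness = 8/18 = 4/9.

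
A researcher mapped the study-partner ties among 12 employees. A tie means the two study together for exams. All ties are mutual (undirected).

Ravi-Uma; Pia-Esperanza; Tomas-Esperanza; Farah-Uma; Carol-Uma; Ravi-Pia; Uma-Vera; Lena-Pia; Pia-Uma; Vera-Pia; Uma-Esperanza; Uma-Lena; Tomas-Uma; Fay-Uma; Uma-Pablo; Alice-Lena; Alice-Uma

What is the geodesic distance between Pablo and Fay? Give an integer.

One shortest route is Pablo – Uma – Fay, which uses 2 edges, and Pablo and Fay are not directly tied, so nothing shorter exists. So d(Pablo,Fay) = 2.

2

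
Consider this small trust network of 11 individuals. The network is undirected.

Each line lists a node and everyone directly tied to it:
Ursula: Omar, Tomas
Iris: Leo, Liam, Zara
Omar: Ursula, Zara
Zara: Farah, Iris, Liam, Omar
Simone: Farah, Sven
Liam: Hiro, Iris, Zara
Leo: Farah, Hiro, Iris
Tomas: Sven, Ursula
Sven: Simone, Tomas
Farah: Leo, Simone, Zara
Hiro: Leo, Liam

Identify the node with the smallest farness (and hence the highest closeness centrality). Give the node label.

Farness (sum of distances to all others) for each node — Farah:19, Hiro:27, Iris:23, Leo:23, Liam:23, Omar:22, Simone:23, Sven:27, Tomas:29, Ursula:26, Zara:18.
The smallest farness is 18, for Zara, so Zara has the highest closeness.

Zara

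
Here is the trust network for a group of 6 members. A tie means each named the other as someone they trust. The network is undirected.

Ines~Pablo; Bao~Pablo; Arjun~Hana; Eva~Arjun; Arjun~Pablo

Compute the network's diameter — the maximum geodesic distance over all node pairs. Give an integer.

Eccentricity of each node (its greatest distance to any other): Arjun:2, Bao:3, Eva:3, Hana:3, Ines:3, Pablo:2.
The maximum eccentricity is 3, realized for instance by the pair Eva–Bao via Eva – Arjun – Pablo – Bao. So the diameter is 3.

3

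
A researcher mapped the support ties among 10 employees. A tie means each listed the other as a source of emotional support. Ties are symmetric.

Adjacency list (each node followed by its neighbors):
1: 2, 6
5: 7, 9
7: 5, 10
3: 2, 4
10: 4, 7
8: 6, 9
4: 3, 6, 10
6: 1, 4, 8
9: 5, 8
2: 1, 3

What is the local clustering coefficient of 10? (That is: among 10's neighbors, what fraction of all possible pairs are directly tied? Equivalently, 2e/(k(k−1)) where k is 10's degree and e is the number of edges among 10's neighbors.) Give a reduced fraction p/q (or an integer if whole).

0

10's neighbors: 4 and 7 (k = 2).
Possible neighbor pairs: C(2,2) = 1. Edges among them: none → e = 0.
Clustering(10) = 0/1.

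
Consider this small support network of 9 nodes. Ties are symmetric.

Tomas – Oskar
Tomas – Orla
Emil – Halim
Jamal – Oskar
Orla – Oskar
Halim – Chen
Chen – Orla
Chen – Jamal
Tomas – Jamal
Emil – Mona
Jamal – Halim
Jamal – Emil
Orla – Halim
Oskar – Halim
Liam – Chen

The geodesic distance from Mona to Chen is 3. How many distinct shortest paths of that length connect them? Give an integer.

2

The shortest distance is 3. The length-3 paths are: Mona–Emil–Jamal–Chen; Mona–Emil–Halim–Chen.
That gives 2 distinct shortest paths.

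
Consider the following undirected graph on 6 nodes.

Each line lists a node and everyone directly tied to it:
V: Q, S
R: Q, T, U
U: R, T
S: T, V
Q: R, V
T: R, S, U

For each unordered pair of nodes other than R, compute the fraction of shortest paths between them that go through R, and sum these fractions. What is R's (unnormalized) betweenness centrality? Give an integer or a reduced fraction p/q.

Pairs whose geodesics pass through R — U–V: 1/2; U–Q: 1; T–Q: 1.
All other pairs contribute 0.
Summing the contributions gives betweenness(R) = 5/2.

5/2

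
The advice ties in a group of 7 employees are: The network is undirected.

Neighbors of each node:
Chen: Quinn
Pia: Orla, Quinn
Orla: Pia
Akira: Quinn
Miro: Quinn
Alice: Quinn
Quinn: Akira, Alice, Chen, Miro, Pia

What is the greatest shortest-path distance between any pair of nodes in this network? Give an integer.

Eccentricity of each node (its greatest distance to any other): Akira:3, Alice:3, Chen:3, Miro:3, Orla:3, Pia:2, Quinn:2.
The maximum eccentricity is 3, realized for instance by the pair Miro–Orla via Miro – Quinn – Pia – Orla. So the diameter is 3.

3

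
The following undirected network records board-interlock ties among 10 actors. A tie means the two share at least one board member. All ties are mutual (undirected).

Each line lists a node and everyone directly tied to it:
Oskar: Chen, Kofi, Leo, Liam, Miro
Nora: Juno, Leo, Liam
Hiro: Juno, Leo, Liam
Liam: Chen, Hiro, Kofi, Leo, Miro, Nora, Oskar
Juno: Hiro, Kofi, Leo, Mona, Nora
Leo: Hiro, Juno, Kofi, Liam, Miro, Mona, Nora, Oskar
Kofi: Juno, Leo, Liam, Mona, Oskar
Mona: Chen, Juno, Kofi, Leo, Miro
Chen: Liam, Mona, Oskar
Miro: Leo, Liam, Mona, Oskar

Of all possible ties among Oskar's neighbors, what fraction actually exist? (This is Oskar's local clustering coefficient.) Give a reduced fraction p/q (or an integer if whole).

Oskar's neighbors: Chen, Kofi, Leo, Liam, and Miro (k = 5).
Possible neighbor pairs: C(5,2) = 10. Edges among them: Chen–Liam, Kofi–Leo, Kofi–Liam, Leo–Liam, Leo–Miro, Liam–Miro → e = 6.
Clustering(Oskar) = 6/10 = 3/5.

3/5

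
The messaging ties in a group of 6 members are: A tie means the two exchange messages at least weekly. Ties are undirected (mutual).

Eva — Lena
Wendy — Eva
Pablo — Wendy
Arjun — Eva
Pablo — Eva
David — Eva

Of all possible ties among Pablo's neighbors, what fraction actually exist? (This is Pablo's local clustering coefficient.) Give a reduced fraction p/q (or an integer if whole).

Pablo's neighbors: Eva and Wendy (k = 2).
Possible neighbor pairs: C(2,2) = 1. Edges among them: Eva–Wendy → e = 1.
Clustering(Pablo) = 1/1.

1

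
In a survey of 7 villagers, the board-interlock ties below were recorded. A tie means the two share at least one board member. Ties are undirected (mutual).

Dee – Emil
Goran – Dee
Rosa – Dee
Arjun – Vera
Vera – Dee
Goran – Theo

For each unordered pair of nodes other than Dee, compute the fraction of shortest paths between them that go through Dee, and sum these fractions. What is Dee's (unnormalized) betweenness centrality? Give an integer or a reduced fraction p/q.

Pairs whose geodesics pass through Dee — Vera–Rosa: 1; Vera–Goran: 1; Vera–Emil: 1; Vera–Theo: 1; Rosa–Arjun: 1; Rosa–Goran: 1; Rosa–Emil: 1; Rosa–Theo: 1; Arjun–Goran: 1; Arjun–Emil: 1; Arjun–Theo: 1; Goran–Emil: 1; Emil–Theo: 1.
All other pairs contribute 0.
Summing the contributions gives betweenness(Dee) = 13.

13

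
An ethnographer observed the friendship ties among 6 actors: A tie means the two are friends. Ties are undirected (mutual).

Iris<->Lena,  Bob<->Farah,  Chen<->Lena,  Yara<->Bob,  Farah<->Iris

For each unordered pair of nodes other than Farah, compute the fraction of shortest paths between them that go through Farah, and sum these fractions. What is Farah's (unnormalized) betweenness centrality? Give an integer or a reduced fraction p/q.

6

Pairs whose geodesics pass through Farah — Bob–Lena: 1; Bob–Iris: 1; Bob–Chen: 1; Yara–Lena: 1; Yara–Iris: 1; Yara–Chen: 1.
All other pairs contribute 0.
Summing the contributions gives betweenness(Farah) = 6.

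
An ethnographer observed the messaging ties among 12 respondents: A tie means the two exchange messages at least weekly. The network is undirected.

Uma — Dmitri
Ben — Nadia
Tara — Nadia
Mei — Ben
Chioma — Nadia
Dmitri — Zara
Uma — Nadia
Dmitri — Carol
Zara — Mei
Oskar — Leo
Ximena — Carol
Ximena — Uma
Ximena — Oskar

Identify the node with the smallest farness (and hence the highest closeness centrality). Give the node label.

Farness (sum of distances to all others) for each node — Ben:29, Carol:29, Chioma:33, Dmitri:25, Leo:43, Mei:33, Nadia:23, Oskar:33, Tara:33, Uma:21, Ximena:25, Zara:31.
The smallest farness is 21, for Uma, so Uma has the highest closeness.

Uma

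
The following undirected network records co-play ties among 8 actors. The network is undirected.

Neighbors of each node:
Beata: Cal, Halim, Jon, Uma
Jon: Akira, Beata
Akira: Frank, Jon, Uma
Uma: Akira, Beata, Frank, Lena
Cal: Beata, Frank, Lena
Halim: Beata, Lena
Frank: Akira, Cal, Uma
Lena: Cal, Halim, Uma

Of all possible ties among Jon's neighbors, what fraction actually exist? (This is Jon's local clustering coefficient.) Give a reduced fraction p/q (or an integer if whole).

Jon's neighbors: Akira and Beata (k = 2).
Possible neighbor pairs: C(2,2) = 1. Edges among them: none → e = 0.
Clustering(Jon) = 0/1.

0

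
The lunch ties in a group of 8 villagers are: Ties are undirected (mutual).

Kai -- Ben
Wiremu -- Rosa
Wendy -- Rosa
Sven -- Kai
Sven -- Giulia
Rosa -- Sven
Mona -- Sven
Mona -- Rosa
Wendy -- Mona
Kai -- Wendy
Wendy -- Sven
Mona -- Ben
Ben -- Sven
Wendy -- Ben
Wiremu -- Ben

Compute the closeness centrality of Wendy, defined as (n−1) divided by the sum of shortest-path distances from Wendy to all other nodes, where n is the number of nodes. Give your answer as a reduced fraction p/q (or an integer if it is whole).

7/9

Distances from Wendy: Ben:1, Giulia:2, Kai:1, Mona:1, Rosa:1, Sven:1, Wiremu:2. Sum = 9.
n = 8, so closeness = 7/9.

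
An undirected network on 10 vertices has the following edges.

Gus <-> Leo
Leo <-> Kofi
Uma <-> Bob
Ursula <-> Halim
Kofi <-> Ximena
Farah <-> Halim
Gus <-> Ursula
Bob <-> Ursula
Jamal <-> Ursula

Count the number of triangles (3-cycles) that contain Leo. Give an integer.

Leo's neighbors are Gus and Kofi, but none of them are tied to each other, so no triangle contains Leo.

0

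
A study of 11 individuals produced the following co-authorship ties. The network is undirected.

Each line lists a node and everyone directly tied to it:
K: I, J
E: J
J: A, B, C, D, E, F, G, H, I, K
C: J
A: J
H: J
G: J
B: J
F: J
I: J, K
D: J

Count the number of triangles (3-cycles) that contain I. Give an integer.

I's neighbors: J and K.
Neighbor pairs that are themselves tied: I–J–K. Each forms one triangle with I, for 1 in total.

1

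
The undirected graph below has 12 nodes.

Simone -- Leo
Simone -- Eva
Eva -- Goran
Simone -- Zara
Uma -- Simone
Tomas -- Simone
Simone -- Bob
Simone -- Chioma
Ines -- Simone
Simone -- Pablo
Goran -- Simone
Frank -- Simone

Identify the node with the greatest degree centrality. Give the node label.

Simone

Degrees — Bob:1, Chioma:1, Eva:2, Frank:1, Goran:2, Ines:1, Leo:1, Pablo:1, Simone:11, Tomas:1, Uma:1, Zara:1.
The maximum is 11, attained only by Simone.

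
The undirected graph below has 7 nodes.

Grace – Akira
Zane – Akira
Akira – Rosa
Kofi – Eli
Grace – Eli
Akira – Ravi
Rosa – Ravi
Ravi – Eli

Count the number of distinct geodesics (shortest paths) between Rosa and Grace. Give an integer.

1

The shortest distance is 2, and the only length-2 path is Rosa–Akira–Grace. So there is exactly 1 shortest path.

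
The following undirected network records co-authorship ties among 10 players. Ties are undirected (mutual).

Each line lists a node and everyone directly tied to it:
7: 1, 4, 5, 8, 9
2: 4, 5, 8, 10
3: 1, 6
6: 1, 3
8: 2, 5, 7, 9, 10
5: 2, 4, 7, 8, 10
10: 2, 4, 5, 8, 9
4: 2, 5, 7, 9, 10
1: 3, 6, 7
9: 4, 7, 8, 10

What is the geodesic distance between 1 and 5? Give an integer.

One shortest route is 1 – 7 – 5, which uses 2 edges, and 1 and 5 are not directly tied, so nothing shorter exists. So d(1,5) = 2.

2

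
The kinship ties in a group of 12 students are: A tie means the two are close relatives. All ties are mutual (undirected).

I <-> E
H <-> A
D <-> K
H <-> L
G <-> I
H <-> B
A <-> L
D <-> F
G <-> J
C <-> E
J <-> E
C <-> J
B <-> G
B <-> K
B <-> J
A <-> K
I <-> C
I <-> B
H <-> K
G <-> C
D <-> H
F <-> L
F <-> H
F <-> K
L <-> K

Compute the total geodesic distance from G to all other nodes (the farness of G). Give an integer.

Distances from G: A:3, B:1, C:1, D:3, E:2, F:3, H:2, I:1, J:1, K:2, L:3.
Sum = 3 + 1 + 1 + 3 + 2 + 3 + 2 + 1 + 1 + 2 + 3 = 22.

22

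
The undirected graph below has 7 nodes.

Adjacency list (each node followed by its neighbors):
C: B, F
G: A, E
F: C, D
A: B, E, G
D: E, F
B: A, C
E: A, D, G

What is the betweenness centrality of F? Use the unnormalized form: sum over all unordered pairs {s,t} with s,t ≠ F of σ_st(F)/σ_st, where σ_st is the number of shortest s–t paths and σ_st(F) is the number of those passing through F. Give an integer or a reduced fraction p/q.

Pairs whose geodesics pass through F — B–D: 1/2; C–D: 1; C–E: 1/2.
All other pairs contribute 0.
Summing the contributions gives betweenness(F) = 2.

2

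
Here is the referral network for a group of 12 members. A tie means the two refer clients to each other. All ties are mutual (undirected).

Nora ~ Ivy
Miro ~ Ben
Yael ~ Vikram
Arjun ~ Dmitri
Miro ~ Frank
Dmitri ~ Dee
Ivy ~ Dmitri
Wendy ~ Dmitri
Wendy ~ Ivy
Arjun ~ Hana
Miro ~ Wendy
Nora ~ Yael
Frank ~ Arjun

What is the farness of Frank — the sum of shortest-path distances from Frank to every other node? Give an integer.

Distances from Frank: Arjun:1, Ben:2, Dee:3, Dmitri:2, Hana:2, Ivy:3, Miro:1, Nora:4, Vikram:6, Wendy:2, Yael:5.
Sum = 1 + 2 + 3 + 2 + 2 + 3 + 1 + 4 + 6 + 2 + 5 = 31.

31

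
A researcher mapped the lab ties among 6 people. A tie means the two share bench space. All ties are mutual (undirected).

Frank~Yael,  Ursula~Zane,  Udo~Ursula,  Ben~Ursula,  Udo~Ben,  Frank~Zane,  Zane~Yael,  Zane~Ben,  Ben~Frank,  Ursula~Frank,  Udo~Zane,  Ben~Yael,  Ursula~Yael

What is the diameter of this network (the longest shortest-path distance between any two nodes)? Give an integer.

2

Eccentricity of each node (its greatest distance to any other): Ben:1, Frank:2, Udo:2, Ursula:1, Yael:2, Zane:1.
The maximum eccentricity is 2, realized for instance by the pair Udo–Yael via Udo – Zane – Yael. So the diameter is 2.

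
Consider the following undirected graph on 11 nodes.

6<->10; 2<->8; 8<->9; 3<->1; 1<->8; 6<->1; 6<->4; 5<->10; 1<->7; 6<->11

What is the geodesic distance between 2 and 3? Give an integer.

One shortest route is 2 – 8 – 1 – 3, which uses 3 edges, and at distance 2 from 2 we only reach {1, 9}, which does not include 3. So d(2,3) = 3.

3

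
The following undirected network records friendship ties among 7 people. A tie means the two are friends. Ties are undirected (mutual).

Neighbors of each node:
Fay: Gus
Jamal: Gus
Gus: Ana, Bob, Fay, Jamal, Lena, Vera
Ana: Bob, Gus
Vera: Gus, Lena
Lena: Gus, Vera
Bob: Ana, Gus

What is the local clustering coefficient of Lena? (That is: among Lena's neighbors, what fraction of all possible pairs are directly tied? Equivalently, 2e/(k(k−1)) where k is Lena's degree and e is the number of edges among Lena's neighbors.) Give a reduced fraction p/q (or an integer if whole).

1

Lena's neighbors: Gus and Vera (k = 2).
Possible neighbor pairs: C(2,2) = 1. Edges among them: Gus–Vera → e = 1.
Clustering(Lena) = 1/1.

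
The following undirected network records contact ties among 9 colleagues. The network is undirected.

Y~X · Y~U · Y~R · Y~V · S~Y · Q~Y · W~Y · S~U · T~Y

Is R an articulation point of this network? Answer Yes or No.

Even without R, every remaining node can still reach every other (the residual graph is connected), so R is not a cut vertex.

No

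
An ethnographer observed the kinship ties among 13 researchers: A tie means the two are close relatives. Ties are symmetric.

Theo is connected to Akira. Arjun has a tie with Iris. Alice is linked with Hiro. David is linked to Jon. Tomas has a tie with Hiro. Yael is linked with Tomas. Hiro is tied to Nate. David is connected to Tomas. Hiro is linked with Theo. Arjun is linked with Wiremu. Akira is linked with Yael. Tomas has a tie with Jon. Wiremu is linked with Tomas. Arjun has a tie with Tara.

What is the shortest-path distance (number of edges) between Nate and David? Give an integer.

3

One shortest route is Nate – Hiro – Tomas – David, which uses 3 edges, and at distance 2 from Nate we only reach {Alice, Theo, Tomas}, which does not include David. So d(Nate,David) = 3.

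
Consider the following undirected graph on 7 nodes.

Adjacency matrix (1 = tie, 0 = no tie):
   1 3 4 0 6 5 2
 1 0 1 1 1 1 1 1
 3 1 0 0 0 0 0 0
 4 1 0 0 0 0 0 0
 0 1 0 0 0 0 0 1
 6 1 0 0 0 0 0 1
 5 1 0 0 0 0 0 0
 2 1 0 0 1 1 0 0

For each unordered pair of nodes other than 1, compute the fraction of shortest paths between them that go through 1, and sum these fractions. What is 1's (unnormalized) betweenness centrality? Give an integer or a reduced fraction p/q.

Pairs whose geodesics pass through 1 — 3–4: 1; 3–0: 1; 3–6: 1; 3–5: 1; 3–2: 1; 4–0: 1; 4–6: 1; 4–5: 1; 4–2: 1; 0–6: 1/2; 0–5: 1; 6–5: 1; 5–2: 1.
All other pairs contribute 0.
Summing the contributions gives betweenness(1) = 25/2.

25/2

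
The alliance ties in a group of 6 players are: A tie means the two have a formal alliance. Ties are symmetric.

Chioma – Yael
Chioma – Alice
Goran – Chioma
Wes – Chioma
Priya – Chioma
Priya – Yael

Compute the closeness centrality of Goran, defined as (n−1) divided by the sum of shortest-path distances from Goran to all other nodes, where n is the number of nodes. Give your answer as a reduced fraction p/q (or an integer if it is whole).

Distances from Goran: Alice:2, Chioma:1, Priya:2, Wes:2, Yael:2. Sum = 9.
n = 6, so closeness = 5/9.

5/9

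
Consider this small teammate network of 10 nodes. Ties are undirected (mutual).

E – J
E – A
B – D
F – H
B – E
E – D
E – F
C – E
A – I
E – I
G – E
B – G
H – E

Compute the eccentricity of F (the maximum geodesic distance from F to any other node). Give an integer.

Distances from F: A:2, B:2, C:2, D:2, E:1, G:2, H:1, I:2, J:2.
The largest is 2 (to G, C, J, B, D, A, and I), so the eccentricity of F is 2.

2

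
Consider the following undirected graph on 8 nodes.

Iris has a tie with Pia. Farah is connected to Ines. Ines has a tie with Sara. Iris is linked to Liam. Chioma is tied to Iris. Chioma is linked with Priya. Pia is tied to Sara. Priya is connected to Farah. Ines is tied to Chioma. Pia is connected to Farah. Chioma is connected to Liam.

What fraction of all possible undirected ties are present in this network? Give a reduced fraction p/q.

11/28

There are 11 edges and 8 nodes, so the maximum possible is C(8,2) = 28.
Density = 11/28.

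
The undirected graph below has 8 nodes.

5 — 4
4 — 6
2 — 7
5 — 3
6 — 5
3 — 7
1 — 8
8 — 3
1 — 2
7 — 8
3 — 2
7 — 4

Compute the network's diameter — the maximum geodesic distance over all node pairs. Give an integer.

4

Eccentricity of each node (its greatest distance to any other): 1:4, 2:3, 3:2, 4:3, 5:3, 6:4, 7:2, 8:3.
The maximum eccentricity is 4, realized for instance by the pair 1–6 via 1 – 8 – 7 – 4 – 6. So the diameter is 4.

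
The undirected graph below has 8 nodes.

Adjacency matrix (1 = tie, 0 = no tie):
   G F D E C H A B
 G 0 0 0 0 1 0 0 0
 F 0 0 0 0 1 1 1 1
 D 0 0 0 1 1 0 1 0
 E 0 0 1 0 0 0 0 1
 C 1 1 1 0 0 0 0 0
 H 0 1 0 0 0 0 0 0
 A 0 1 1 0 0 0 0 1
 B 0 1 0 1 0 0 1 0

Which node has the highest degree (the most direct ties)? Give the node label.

F

Degrees — A:3, B:3, C:3, D:3, E:2, F:4, G:1, H:1.
The maximum is 4, attained only by F.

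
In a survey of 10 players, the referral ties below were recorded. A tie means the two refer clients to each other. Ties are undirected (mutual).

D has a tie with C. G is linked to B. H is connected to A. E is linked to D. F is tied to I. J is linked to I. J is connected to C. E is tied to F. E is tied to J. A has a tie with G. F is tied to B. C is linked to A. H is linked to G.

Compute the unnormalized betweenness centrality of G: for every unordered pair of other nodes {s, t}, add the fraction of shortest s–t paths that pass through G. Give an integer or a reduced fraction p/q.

35/6

Pairs whose geodesics pass through G — E–H: 1/3; I–H: 1/2; F–H: 1; F–A: 1; B–H: 1; B–A: 1; B–C: 1.
All other pairs contribute 0.
Summing the contributions gives betweenness(G) = 35/6.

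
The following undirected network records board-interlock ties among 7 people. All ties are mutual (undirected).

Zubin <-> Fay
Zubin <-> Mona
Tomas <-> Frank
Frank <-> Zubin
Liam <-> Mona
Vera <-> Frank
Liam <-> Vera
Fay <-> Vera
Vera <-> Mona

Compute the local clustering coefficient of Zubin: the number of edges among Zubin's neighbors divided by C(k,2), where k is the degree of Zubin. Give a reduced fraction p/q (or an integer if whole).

Zubin's neighbors: Fay, Frank, and Mona (k = 3).
Possible neighbor pairs: C(3,2) = 3. Edges among them: none → e = 0.
Clustering(Zubin) = 0/3 = 0.

0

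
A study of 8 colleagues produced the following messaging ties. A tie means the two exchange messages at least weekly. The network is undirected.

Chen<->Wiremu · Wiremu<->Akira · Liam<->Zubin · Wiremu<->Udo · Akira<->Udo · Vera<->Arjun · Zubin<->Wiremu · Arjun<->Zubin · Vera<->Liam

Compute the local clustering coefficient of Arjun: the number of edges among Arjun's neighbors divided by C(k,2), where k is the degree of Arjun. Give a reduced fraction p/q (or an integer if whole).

0

Arjun's neighbors: Vera and Zubin (k = 2).
Possible neighbor pairs: C(2,2) = 1. Edges among them: none → e = 0.
Clustering(Arjun) = 0/1.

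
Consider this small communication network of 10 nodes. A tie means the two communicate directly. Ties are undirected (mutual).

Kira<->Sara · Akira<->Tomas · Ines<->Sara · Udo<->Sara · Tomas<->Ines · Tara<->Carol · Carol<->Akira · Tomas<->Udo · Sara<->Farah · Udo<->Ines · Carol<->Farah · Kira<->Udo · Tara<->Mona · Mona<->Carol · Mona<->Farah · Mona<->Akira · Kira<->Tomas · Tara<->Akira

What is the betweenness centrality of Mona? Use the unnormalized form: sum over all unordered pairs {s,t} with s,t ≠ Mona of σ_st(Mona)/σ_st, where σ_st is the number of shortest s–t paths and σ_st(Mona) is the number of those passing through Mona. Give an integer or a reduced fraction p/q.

19/10

Pairs whose geodesics pass through Mona — Tomas–Farah: 1/5; Sara–Akira: 1/5; Sara–Tara: 1/2; Akira–Farah: 1/2; Tara–Farah: 1/2.
All other pairs contribute 0.
Summing the contributions gives betweenness(Mona) = 19/10.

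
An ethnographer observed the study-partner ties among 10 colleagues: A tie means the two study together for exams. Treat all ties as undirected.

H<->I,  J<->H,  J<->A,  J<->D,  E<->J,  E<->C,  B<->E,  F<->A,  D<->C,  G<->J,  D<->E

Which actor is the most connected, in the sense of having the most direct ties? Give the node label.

Degrees — A:2, B:1, C:2, D:3, E:4, F:1, G:1, H:2, I:1, J:5.
The maximum is 5, attained only by J.

J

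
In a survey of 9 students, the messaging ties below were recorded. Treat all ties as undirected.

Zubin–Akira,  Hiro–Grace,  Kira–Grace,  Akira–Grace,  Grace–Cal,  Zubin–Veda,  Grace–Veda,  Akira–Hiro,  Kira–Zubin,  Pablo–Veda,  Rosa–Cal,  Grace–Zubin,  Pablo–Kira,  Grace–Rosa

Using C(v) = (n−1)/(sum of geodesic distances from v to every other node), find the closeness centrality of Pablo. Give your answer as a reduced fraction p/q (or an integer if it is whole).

Distances from Pablo: Akira:3, Cal:3, Grace:2, Hiro:3, Kira:1, Rosa:3, Veda:1, Zubin:2. Sum = 18.
n = 9, so closeness = 8/18 = 4/9.

4/9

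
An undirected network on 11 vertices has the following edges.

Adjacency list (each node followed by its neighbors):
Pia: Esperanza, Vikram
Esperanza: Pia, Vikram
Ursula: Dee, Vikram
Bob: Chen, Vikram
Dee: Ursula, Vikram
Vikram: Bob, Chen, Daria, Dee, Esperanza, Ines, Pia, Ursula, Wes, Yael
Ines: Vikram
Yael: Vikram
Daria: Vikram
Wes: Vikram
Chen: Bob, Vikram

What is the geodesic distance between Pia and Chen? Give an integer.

One shortest route is Pia – Vikram – Chen, which uses 2 edges, and Pia and Chen are not directly tied, so nothing shorter exists. So d(Pia,Chen) = 2.

2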